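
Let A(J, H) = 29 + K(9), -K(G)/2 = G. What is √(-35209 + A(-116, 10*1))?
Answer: I*√35198 ≈ 187.61*I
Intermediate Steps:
K(G) = -2*G
A(J, H) = 11 (A(J, H) = 29 - 2*9 = 29 - 18 = 11)
√(-35209 + A(-116, 10*1)) = √(-35209 + 11) = √(-35198) = I*√35198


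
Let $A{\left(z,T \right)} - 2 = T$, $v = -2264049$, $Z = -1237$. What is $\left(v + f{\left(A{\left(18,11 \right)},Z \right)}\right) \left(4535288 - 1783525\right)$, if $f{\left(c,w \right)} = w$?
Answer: $-6233530199218$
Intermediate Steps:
$A{\left(z,T \right)} = 2 + T$
$\left(v + f{\left(A{\left(18,11 \right)},Z \right)}\right) \left(4535288 - 1783525\right) = \left(-2264049 - 1237\right) \left(4535288 - 1783525\right) = \left(-2265286\right) 2751763 = -6233530199218$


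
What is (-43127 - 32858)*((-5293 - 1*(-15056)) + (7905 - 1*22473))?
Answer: 365107925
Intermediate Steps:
(-43127 - 32858)*((-5293 - 1*(-15056)) + (7905 - 1*22473)) = -75985*((-5293 + 15056) + (7905 - 22473)) = -75985*(9763 - 14568) = -75985*(-4805) = 365107925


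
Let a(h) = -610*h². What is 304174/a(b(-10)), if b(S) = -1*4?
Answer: -152087/4880 ≈ -31.165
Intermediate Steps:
b(S) = -4
304174/a(b(-10)) = 304174/((-610*(-4)²)) = 304174/((-610*16)) = 304174/(-9760) = 304174*(-1/9760) = -152087/4880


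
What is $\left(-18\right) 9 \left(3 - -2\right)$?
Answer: $-810$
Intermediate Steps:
$\left(-18\right) 9 \left(3 - -2\right) = - 162 \left(3 + 2\right) = \left(-162\right) 5 = -810$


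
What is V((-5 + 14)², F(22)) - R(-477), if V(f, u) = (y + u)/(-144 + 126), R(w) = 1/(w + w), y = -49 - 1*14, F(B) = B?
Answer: 1087/477 ≈ 2.2788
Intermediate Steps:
y = -63 (y = -49 - 14 = -63)
R(w) = 1/(2*w)
V(f, u) = 7/2 - u/18 (V(f, u) = (-63 + u)/(-144 + 126) = (-63 + u)/(-18) = (-63 + u)*(-1/18) = 7/2 - u/18)
V((-5 + 14)², F(22)) - R(-477) = (7/2 - 1/18*22) - 1/(2*(-477)) = (7/2 - 11/9) - (-1)/(2*477) = 41/18 - 1*(-1/954) = 41/18 + 1/954 = 1087/477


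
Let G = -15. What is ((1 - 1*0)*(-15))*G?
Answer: 225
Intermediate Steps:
((1 - 1*0)*(-15))*G = ((1 - 1*0)*(-15))*(-15) = ((1 + 0)*(-15))*(-15) = (1*(-15))*(-15) = -15*(-15) = 225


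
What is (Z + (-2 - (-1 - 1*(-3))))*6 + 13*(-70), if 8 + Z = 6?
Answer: -946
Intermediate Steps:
Z = -2 (Z = -8 + 6 = -2)
(Z + (-2 - (-1 - 1*(-3))))*6 + 13*(-70) = (-2 + (-2 - (-1 - 1*(-3))))*6 + 13*(-70) = (-2 + (-2 - (-1 + 3)))*6 - 910 = (-2 + (-2 - 1*2))*6 - 910 = (-2 + (-2 - 2))*6 - 910 = (-2 - 4)*6 - 910 = -6*6 - 910 = -36 - 910 = -946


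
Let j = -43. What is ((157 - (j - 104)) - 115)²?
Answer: 35721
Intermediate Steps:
((157 - (j - 104)) - 115)² = ((157 - (-43 - 104)) - 115)² = ((157 - 1*(-147)) - 115)² = ((157 + 147) - 115)² = (304 - 115)² = 189² = 35721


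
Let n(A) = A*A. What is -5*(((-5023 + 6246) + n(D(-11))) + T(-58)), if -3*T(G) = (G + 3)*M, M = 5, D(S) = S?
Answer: -21535/3 ≈ -7178.3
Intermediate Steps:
T(G) = -5 - 5*G/3 (T(G) = -(G + 3)*5/3 = -(3 + G)*5/3 = -(15 + 5*G)/3 = -5 - 5*G/3)
n(A) = A²
-5*(((-5023 + 6246) + n(D(-11))) + T(-58)) = -5*(((-5023 + 6246) + (-11)²) + (-5 - 5/3*(-58))) = -5*((1223 + 121) + (-5 + 290/3)) = -5*(1344 + 275/3) = -5*4307/3 = -21535/3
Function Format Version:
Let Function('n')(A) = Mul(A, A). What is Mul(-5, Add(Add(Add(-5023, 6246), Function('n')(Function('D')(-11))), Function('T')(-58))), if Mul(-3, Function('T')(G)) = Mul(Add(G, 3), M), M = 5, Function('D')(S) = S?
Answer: Rational(-21535, 3) ≈ -7178.3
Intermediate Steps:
Function('T')(G) = Add(-5, Mul(Rational(-5, 3), G)) (Function('T')(G) = Mul(Rational(-1, 3), Mul(Add(G, 3), 5)) = Mul(Rational(-1, 3), Mul(Add(3, G), 5)) = Mul(Rational(-1, 3), Add(15, Mul(5, G))) = Add(-5, Mul(Rational(-5, 3), G)))
Function('n')(A) = Pow(A, 2)
Mul(-5, Add(Add(Add(-5023, 6246), Function('n')(Function('D')(-11))), Function('T')(-58))) = Mul(-5, Add(Add(Add(-5023, 6246), Pow(-11, 2)), Add(-5, Mul(Rational(-5, 3), -58)))) = Mul(-5, Add(Add(1223, 121), Add(-5, Rational(290, 3)))) = Mul(-5, Add(1344, Rational(275, 3))) = Mul(-5, Rational(4307, 3)) = Rational(-21535, 3)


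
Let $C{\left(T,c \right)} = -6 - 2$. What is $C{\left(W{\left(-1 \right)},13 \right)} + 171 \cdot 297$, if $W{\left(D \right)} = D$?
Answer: $50779$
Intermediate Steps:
$C{\left(T,c \right)} = -8$
$C{\left(W{\left(-1 \right)},13 \right)} + 171 \cdot 297 = -8 + 171 \cdot 297 = -8 + 50787 = 50779$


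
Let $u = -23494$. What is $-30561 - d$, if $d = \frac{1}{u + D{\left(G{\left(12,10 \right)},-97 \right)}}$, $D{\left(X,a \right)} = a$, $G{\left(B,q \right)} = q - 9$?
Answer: $- \frac{720964550}{23591} \approx -30561.0$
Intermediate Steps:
$G{\left(B,q \right)} = -9 + q$
$d = - \frac{1}{23591}$ ($d = \frac{1}{-23494 - 97} = \frac{1}{-23591} = - \frac{1}{23591} \approx -4.2389 \cdot 10^{-5}$)
$-30561 - d = -30561 - - \frac{1}{23591} = -30561 + \frac{1}{23591} = - \frac{720964550}{23591}$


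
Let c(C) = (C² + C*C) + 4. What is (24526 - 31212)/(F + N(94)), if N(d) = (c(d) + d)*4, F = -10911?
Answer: -6686/60169 ≈ -0.11112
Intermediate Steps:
c(C) = 4 + 2*C² (c(C) = (C² + C²) + 4 = 2*C² + 4 = 4 + 2*C²)
N(d) = 16 + 4*d + 8*d² (N(d) = ((4 + 2*d²) + d)*4 = (4 + d + 2*d²)*4 = 16 + 4*d + 8*d²)
(24526 - 31212)/(F + N(94)) = (24526 - 31212)/(-10911 + (16 + 4*94 + 8*94²)) = -6686/(-10911 + (16 + 376 + 8*8836)) = -6686/(-10911 + (16 + 376 + 70688)) = -6686/(-10911 + 71080) = -6686/60169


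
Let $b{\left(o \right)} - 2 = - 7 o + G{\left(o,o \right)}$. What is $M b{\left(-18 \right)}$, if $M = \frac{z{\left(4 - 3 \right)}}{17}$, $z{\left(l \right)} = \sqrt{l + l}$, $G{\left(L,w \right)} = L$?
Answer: $\frac{110 \sqrt{2}}{17} \approx 9.1508$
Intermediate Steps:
$b{\left(o \right)} = 2 - 6 o$ ($b{\left(o \right)} = 2 + \left(- 7 o + o\right) = 2 - 6 o$)
$z{\left(l \right)} = \sqrt{2} \sqrt{l}$ ($z{\left(l \right)} = \sqrt{2 l} = \sqrt{2} \sqrt{l}$)
$M = \frac{\sqrt{2}}{17}$ ($M = \frac{\sqrt{2} \sqrt{4 - 3}}{17} = \sqrt{2} \sqrt{4 - 3} \cdot \frac{1}{17} = \sqrt{2} \sqrt{1} \cdot \frac{1}{17} = \sqrt{2} \cdot 1 \cdot \frac{1}{17} = \sqrt{2} \cdot \frac{1}{17} = \frac{\sqrt{2}}{17} \approx 0.083189$)
$M b{\left(-18 \right)} = \frac{\sqrt{2}}{17} \left(2 - -108\right) = \frac{\sqrt{2}}{17} \left(2 + 108\right) = \frac{\sqrt{2}}{17} \cdot 110 = \frac{110 \sqrt{2}}{17}$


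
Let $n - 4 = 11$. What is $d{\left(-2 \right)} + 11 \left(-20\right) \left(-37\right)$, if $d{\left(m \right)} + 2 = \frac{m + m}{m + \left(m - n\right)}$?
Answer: $\frac{154626}{19} \approx 8138.2$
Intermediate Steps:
$n = 15$ ($n = 4 + 11 = 15$)
$d{\left(m \right)} = -2 + \frac{2 m}{-15 + 2 m}$ ($d{\left(m \right)} = -2 + \frac{m + m}{m + \left(m - 15\right)} = -2 + \frac{2 m}{m + \left(m - 15\right)} = -2 + \frac{2 m}{m + \left(-15 + m\right)} = -2 + \frac{2 m}{-15 + 2 m}$)
$d{\left(-2 \right)} + 11 \left(-20\right) \left(-37\right) = \frac{2 \left(15 - -2\right)}{-15 + 2 \left(-2\right)} + 11 \left(-20\right) \left(-37\right) = \frac{2 \left(15 + 2\right)}{-15 - 4} - -8140 = 2 \frac{1}{-19} \cdot 17 + 8140 = 2 \left(- \frac{1}{19}\right) 17 + 8140 = - \frac{34}{19} + 8140 = \frac{154626}{19}$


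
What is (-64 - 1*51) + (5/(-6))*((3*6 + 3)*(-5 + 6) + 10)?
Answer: -845/6 ≈ -140.83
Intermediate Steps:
(-64 - 1*51) + (5/(-6))*((3*6 + 3)*(-5 + 6) + 10) = (-64 - 51) + (5*(-⅙))*((18 + 3)*1 + 10) = -115 - 5*(21*1 + 10)/6 = -115 - 5*(21 + 10)/6 = -115 - ⅚*31 = -115 - 155/6 = -845/6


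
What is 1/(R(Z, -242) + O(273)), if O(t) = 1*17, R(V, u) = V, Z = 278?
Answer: 1/295 ≈ 0.0033898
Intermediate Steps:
O(t) = 17
1/(R(Z, -242) + O(273)) = 1/(278 + 17) = 1/295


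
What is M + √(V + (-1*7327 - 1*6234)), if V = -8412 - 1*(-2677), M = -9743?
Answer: -9743 + 12*I*√134 ≈ -9743.0 + 138.91*I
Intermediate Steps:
V = -5735 (V = -8412 + 2677 = -5735)
M + √(V + (-1*7327 - 1*6234)) = -9743 + √(-5735 + (-1*7327 - 1*6234)) = -9743 + √(-5735 + (-7327 - 6234)) = -9743 + √(-5735 - 13561) = -9743 + √(-19296) = -9743 + 12*I*√134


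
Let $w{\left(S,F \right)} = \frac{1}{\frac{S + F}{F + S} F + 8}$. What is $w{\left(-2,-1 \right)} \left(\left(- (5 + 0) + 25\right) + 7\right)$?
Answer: $\frac{27}{7} \approx 3.8571$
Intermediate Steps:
$w{\left(S,F \right)} = \frac{1}{8 + F}$ ($w{\left(S,F \right)} = \frac{1}{\frac{F + S}{F + S} F + 8} = \frac{1}{1 F + 8} = \frac{1}{F + 8} = \frac{1}{8 + F}$)
$w{\left(-2,-1 \right)} \left(\left(- (5 + 0) + 25\right) + 7\right) = \frac{\left(- (5 + 0) + 25\right) + 7}{8 - 1} = \frac{\left(\left(-1\right) 5 + 25\right) + 7}{7} = \frac{\left(-5 + 25\right) + 7}{7} = \frac{20 + 7}{7} = \frac{1}{7} \cdot 27 = \frac{27}{7}$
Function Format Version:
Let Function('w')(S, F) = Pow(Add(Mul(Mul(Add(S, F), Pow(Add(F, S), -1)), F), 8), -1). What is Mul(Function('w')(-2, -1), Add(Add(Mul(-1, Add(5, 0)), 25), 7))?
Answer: Rational(27, 7) ≈ 3.8571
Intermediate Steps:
Function('w')(S, F) = Pow(Add(8, F), -1) (Function('w')(S, F) = Pow(Add(Mul(Mul(Add(F, S), Pow(Add(F, S), -1)), F), 8), -1) = Pow(Add(Mul(1, F), 8), -1) = Pow(Add(F, 8), -1) = Pow(Add(8, F), -1))
Mul(Function('w')(-2, -1), Add(Add(Mul(-1, Add(5, 0)), 25), 7)) = Mul(Pow(Add(8, -1), -1), Add(Add(Mul(-1, Add(5, 0)), 25), 7)) = Mul(Pow(7, -1), Add(Add(Mul(-1, 5), 25), 7)) = Mul(Rational(1, 7), Add(Add(-5, 25), 7)) = Mul(Rational(1, 7), Add(20, 7)) = Mul(Rational(1, 7), 27) = Rational(27, 7)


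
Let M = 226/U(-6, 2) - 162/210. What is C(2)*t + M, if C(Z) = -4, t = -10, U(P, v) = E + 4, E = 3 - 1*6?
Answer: 9283/35 ≈ 265.23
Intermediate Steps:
E = -3 (E = 3 - 6 = -3)
U(P, v) = 1 (U(P, v) = -3 + 4 = 1)
M = 7883/35 (M = 226/1 - 162/210 = 226*1 - 162*1/210 = 226 - 27/35 = 7883/35 ≈ 225.23)
C(2)*t + M = -4*(-10) + 7883/35 = 40 + 7883/35 = 9283/35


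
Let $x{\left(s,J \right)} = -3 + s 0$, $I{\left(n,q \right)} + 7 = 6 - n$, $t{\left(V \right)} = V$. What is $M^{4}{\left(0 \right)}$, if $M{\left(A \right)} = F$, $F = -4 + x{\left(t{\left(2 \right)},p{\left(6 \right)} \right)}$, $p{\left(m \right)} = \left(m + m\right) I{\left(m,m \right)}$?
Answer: $2401$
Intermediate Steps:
$I{\left(n,q \right)} = -1 - n$ ($I{\left(n,q \right)} = -7 - \left(-6 + n\right) = -1 - n$)
$p{\left(m \right)} = 2 m \left(-1 - m\right)$ ($p{\left(m \right)} = \left(m + m\right) \left(-1 - m\right) = 2 m \left(-1 - m\right)$)
$x{\left(s,J \right)} = -3$ ($x{\left(s,J \right)} = -3 + 0 = -3$)
$F = -7$ ($F = -4 - 3 = -7$)
$M{\left(A \right)} = -7$
$M^{4}{\left(0 \right)} = \left(-7\right)^{4} = 2401$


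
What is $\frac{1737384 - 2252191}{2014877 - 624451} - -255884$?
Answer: $\frac{355787251777}{1390426} \approx 2.5588 \cdot 10^{5}$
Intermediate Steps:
$\frac{1737384 - 2252191}{2014877 - 624451} - -255884 = - \frac{514807}{2014877 + \left(-953603 + 329152\right)} + 255884 = - \frac{514807}{2014877 - 624451} + 255884 = - \frac{514807}{1390426} + 255884 = \frac{355787251777}{1390426}$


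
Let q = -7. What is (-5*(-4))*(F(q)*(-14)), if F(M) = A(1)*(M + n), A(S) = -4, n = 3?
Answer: -4480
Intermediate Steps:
F(M) = -12 - 4*M (F(M) = -4*(M + 3) = -4*(3 + M) = -12 - 4*M)
(-5*(-4))*(F(q)*(-14)) = (-5*(-4))*((-12 - 4*(-7))*(-14)) = 20*((-12 + 28)*(-14)) = 20*(16*(-14)) = 20*(-224) = -4480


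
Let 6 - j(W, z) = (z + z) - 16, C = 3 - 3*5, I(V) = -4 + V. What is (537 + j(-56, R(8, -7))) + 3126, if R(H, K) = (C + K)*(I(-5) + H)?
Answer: 3647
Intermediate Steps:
C = -12 (C = 3 - 15 = -12)
R(H, K) = (-12 + K)*(-9 + H) (R(H, K) = (-12 + K)*((-4 - 5) + H) = (-12 + K)*(-9 + H))
j(W, z) = 22 - 2*z (j(W, z) = 6 - ((z + z) - 16) = 6 - (2*z - 16) = 6 - (-16 + 2*z) = 6 + (16 - 2*z) = 22 - 2*z)
(537 + j(-56, R(8, -7))) + 3126 = (537 + (22 - 2*(108 - 12*8 - 9*(-7) + 8*(-7)))) + 3126 = (537 + (22 - 2*(108 - 96 + 63 - 56))) + 3126 = (537 + (22 - 2*19)) + 3126 = (537 + (22 - 38)) + 3126 = (537 - 16) + 3126 = 521 + 3126 = 3647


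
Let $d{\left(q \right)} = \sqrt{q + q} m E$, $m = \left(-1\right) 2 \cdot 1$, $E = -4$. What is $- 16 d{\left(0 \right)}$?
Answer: $0$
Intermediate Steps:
$m = -2$ ($m = \left(-2\right) 1 = -2$)
$d{\left(q \right)} = 8 \sqrt{2} \sqrt{q}$ ($d{\left(q \right)} = \sqrt{q + q} \left(-2\right) \left(-4\right) = \sqrt{2 q} \left(-2\right) \left(-4\right) = \sqrt{2} \sqrt{q} \left(-2\right) \left(-4\right) = - 2 \sqrt{2} \sqrt{q} \left(-4\right) = 8 \sqrt{2} \sqrt{q}$)
$- 16 d{\left(0 \right)} = - 16 \cdot 8 \sqrt{2} \sqrt{0} = - 16 \cdot 8 \sqrt{2} \cdot 0 = \left(-16\right) 0 = 0$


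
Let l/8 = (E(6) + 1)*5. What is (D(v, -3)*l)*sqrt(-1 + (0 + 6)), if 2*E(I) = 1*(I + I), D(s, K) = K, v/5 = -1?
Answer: -840*sqrt(5) ≈ -1878.3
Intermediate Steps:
v = -5 (v = 5*(-1) = -5)
E(I) = I (E(I) = (1*(I + I))/2 = (1*(2*I))/2 = (2*I)/2 = I)
l = 280 (l = 8*((6 + 1)*5) = 8*(7*5) = 8*35 = 280)
(D(v, -3)*l)*sqrt(-1 + (0 + 6)) = (-3*280)*sqrt(-1 + (0 + 6)) = -840*sqrt(-1 + 6) = -840*sqrt(5)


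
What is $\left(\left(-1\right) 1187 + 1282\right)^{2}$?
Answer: $9025$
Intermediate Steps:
$\left(\left(-1\right) 1187 + 1282\right)^{2} = \left(-1187 + 1282\right)^{2} = 95^{2} = 9025$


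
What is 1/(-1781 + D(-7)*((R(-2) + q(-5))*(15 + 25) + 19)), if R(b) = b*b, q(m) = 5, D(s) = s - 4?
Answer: -1/5950 ≈ -0.00016807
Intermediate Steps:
D(s) = -4 + s
R(b) = b**2
1/(-1781 + D(-7)*((R(-2) + q(-5))*(15 + 25) + 19)) = 1/(-1781 + (-4 - 7)*(((-2)**2 + 5)*(15 + 25) + 19)) = 1/(-1781 - 11*((4 + 5)*40 + 19)) = 1/(-1781 - 11*(9*40 + 19)) = 1/(-1781 - 11*(360 + 19)) = 1/(-1781 - 11*379) = 1/(-1781 - 4169) = 1/(-5950) = -1/5950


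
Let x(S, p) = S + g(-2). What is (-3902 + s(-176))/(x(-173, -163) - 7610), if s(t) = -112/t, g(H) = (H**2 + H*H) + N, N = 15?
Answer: 8583/17072 ≈ 0.50275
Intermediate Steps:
g(H) = 15 + 2*H**2 (g(H) = (H**2 + H*H) + 15 = (H**2 + H**2) + 15 = 2*H**2 + 15 = 15 + 2*H**2)
x(S, p) = 23 + S (x(S, p) = S + (15 + 2*(-2)**2) = S + (15 + 2*4) = S + (15 + 8) = S + 23 = 23 + S)
(-3902 + s(-176))/(x(-173, -163) - 7610) = (-3902 - 112/(-176))/((23 - 173) - 7610) = (-3902 - 112*(-1/176))/(-150 - 7610) = (-3902 + 7/11)/(-7760) = -42915/11*(-1/7760) = 8583/17072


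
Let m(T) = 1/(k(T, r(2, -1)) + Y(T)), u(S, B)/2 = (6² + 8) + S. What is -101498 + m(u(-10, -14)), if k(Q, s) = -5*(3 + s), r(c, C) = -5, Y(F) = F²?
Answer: -470341731/4634 ≈ -1.0150e+5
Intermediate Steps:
k(Q, s) = -15 - 5*s
u(S, B) = 88 + 2*S (u(S, B) = 2*((6² + 8) + S) = 2*((36 + 8) + S) = 2*(44 + S) = 88 + 2*S)
m(T) = 1/(10 + T²) (m(T) = 1/((-15 - 5*(-5)) + T²) = 1/((-15 + 25) + T²) = 1/(10 + T²))
-101498 + m(u(-10, -14)) = -101498 + 1/(10 + (88 + 2*(-10))²) = -101498 + 1/(10 + (88 - 20)²) = -101498 + 1/(10 + 68²) = -101498 + 1/(10 + 4624) = -101498 + 1/4634 = -470341731/4634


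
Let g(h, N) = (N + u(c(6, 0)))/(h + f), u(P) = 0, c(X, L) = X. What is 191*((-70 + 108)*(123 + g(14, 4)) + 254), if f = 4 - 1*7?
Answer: 10382760/11 ≈ 9.4389e+5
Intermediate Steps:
f = -3 (f = 4 - 7 = -3)
g(h, N) = N/(-3 + h) (g(h, N) = (N + 0)/(h - 3) = N/(-3 + h))
191*((-70 + 108)*(123 + g(14, 4)) + 254) = 191*((-70 + 108)*(123 + 4/(-3 + 14)) + 254) = 191*(38*(123 + 4/11) + 254) = 191*(38*(1357/11) + 254) = 191*(51566/11 + 254) = 191*(54360/11) = 10382760/11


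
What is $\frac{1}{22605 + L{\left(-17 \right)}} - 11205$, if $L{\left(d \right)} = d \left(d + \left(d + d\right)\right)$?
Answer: $- \frac{263003759}{23472} \approx -11205.0$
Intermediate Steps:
$L{\left(d \right)} = 3 d^{2}$ ($L{\left(d \right)} = d \left(d + 2 d\right) = d 3 d = 3 d^{2}$)
$\frac{1}{22605 + L{\left(-17 \right)}} - 11205 = \frac{1}{22605 + 3 \left(-17\right)^{2}} - 11205 = \frac{1}{22605 + 3 \cdot 289} - 11205 = \frac{1}{22605 + 867} - 11205 = \frac{1}{23472} - 11205 = - \frac{263003759}{23472}$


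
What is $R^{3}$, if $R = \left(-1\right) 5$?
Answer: $-125$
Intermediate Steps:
$R = -5$
$R^{3} = \left(-5\right)^{3} = -125$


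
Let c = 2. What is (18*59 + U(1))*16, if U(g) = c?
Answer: 17024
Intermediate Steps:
U(g) = 2
(18*59 + U(1))*16 = (18*59 + 2)*16 = (1062 + 2)*16 = 1064*16 = 17024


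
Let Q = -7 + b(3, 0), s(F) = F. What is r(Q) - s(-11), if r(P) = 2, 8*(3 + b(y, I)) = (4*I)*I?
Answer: 13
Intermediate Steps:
b(y, I) = -3 + I²/2 (b(y, I) = -3 + ((4*I)*I)/8 = -3 + (4*I²)/8 = -3 + I²/2)
Q = -10 (Q = -7 + (-3 + (½)*0²) = -7 + (-3 + (½)*0) = -7 + (-3 + 0) = -7 - 3 = -10)
r(Q) - s(-11) = 2 - 1*(-11) = 2 + 11 = 13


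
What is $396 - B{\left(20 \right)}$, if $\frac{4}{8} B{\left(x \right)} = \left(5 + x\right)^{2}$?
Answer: $-854$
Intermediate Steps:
$B{\left(x \right)} = 2 \left(5 + x\right)^{2}$
$396 - B{\left(20 \right)} = 396 - 2 \left(5 + 20\right)^{2} = 396 - 2 \cdot 25^{2} = 396 - 2 \cdot 625 = 396 - 1250 = -854$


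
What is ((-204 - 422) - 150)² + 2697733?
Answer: 3299909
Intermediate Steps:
((-204 - 422) - 150)² + 2697733 = (-626 - 150)² + 2697733 = (-776)² + 2697733 = 602176 + 2697733 = 3299909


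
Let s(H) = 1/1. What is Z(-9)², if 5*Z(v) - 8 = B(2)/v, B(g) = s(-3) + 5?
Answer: 484/225 ≈ 2.1511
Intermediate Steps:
s(H) = 1
B(g) = 6 (B(g) = 1 + 5 = 6)
Z(v) = 8/5 + 6/(5*v) (Z(v) = 8/5 + (6/v)/5 = 8/5 + 6/(5*v))
Z(-9)² = ((⅖)*(3 + 4*(-9))/(-9))² = ((⅖)*(-⅑)*(3 - 36))² = ((⅖)*(-⅑)*(-33))² = (22/15)² = 484/225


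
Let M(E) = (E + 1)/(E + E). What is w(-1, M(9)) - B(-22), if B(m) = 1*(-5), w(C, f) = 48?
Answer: 53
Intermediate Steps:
M(E) = (1 + E)/(2*E) (M(E) = (1 + E)/((2*E)) = (1 + E)*(1/(2*E)) = (1 + E)/(2*E))
B(m) = -5
w(-1, M(9)) - B(-22) = 48 - 1*(-5) = 48 + 5 = 53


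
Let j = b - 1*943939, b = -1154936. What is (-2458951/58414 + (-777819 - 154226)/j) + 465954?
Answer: 11424514100944201/24520736850 ≈ 4.6591e+5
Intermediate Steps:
j = -2098875 (j = -1154936 - 1*943939 = -1154936 - 943939 = -2098875)
(-2458951/58414 + (-777819 - 154226)/j) + 465954 = (-2458951/58414 + (-777819 - 154226)/(-2098875)) + 465954 = (-2458951*1/58414 - 932045*(-1/2098875)) + 465954 = (-2458951/58414 + 186409/419775) + 465954 = -1021317260699/24520736850 + 465954 = 11424514100944201/24520736850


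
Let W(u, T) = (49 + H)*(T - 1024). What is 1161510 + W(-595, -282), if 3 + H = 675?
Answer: 219884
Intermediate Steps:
H = 672 (H = -3 + 675 = 672)
W(u, T) = -738304 + 721*T (W(u, T) = (49 + 672)*(T - 1024) = 721*(-1024 + T) = -738304 + 721*T)
1161510 + W(-595, -282) = 1161510 + (-738304 + 721*(-282)) = 1161510 + (-738304 - 203322) = 1161510 - 941626 = 219884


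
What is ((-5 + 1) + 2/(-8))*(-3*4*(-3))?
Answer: -153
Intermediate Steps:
((-5 + 1) + 2/(-8))*(-3*4*(-3)) = (-4 + 2*(-⅛))*(-12*(-3)) = (-4 - ¼)*36 = -17/4*36 = -153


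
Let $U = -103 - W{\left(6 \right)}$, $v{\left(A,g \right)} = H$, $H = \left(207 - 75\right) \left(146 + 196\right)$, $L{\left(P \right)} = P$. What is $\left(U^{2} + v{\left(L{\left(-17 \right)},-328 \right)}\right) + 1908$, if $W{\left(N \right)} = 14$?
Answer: $60741$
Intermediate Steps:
$H = 45144$ ($H = 132 \cdot 342 = 45144$)
$v{\left(A,g \right)} = 45144$
$U = -117$ ($U = -103 - 14 = -117$)
$\left(U^{2} + v{\left(L{\left(-17 \right)},-328 \right)}\right) + 1908 = \left(\left(-117\right)^{2} + 45144\right) + 1908 = \left(13689 + 45144\right) + 1908 = 58833 + 1908 = 60741$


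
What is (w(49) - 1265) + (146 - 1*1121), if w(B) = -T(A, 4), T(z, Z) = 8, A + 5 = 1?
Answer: -2248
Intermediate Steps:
A = -4 (A = -5 + 1 = -4)
w(B) = -8 (w(B) = -1*8 = -8)
(w(49) - 1265) + (146 - 1*1121) = (-8 - 1265) + (146 - 1*1121) = -1273 + (146 - 1121) = -1273 - 975 = -2248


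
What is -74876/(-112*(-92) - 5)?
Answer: -74876/10299 ≈ -7.2702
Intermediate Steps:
-74876/(-112*(-92) - 5) = -74876/(10304 - 5) = -74876/10299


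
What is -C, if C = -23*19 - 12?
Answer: 449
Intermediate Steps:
C = -449 (C = -437 - 12 = -449)
-C = -1*(-449) = 449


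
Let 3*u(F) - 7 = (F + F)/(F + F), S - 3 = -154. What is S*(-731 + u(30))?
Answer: 329935/3 ≈ 1.0998e+5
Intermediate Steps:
S = -151 (S = 3 - 154 = -151)
u(F) = 8/3 (u(F) = 7/3 + ((F + F)/(F + F))/3 = 7/3 + ((2*F)/((2*F)))/3 = 7/3 + ((2*F)*(1/(2*F)))/3 = 7/3 + (1/3)*1 = 7/3 + 1/3 = 8/3)
S*(-731 + u(30)) = -151*(-731 + 8/3) = -151*(-2185/3) = 329935/3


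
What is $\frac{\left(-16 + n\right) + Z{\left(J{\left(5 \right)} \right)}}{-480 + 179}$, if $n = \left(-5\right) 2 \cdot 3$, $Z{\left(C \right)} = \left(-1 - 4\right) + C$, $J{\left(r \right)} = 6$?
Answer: $\frac{45}{301} \approx 0.1495$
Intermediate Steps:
$Z{\left(C \right)} = -5 + C$ ($Z{\left(C \right)} = \left(-1 + \left(-4 + 0\right)\right) + C = \left(-1 - 4\right) + C = -5 + C$)
$n = -30$ ($n = \left(-10\right) 3 = -30$)
$\frac{\left(-16 + n\right) + Z{\left(J{\left(5 \right)} \right)}}{-480 + 179} = \frac{\left(-16 - 30\right) + \left(-5 + 6\right)}{-480 + 179} = \frac{-46 + 1}{-301} = \left(-45\right) \left(- \frac{1}{301}\right) = \frac{45}{301}$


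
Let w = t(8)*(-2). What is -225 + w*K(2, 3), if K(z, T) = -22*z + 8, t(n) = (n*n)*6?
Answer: 27423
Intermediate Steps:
t(n) = 6*n² (t(n) = n²*6 = 6*n²)
K(z, T) = 8 - 22*z
w = -768 (w = (6*8²)*(-2) = (6*64)*(-2) = 384*(-2) = -768)
-225 + w*K(2, 3) = -225 - 768*(8 - 22*2) = -225 - 768*(8 - 44) = -225 - 768*(-36) = -225 + 27648 = 27423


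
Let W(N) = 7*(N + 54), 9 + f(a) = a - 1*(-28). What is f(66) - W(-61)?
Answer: 134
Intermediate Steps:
f(a) = 19 + a (f(a) = -9 + (a - 1*(-28)) = -9 + (a + 28) = -9 + (28 + a) = 19 + a)
W(N) = 378 + 7*N (W(N) = 7*(54 + N) = 378 + 7*N)
f(66) - W(-61) = (19 + 66) - (378 + 7*(-61)) = 85 - (378 - 427) = 85 - 1*(-49) = 85 + 49 = 134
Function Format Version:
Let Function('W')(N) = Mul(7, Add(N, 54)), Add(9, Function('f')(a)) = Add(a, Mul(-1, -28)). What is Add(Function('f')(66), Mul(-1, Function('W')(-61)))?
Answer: 134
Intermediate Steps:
Function('f')(a) = Add(19, a) (Function('f')(a) = Add(-9, Add(a, Mul(-1, -28))) = Add(-9, Add(a, 28)) = Add(-9, Add(28, a)) = Add(19, a))
Function('W')(N) = Add(378, Mul(7, N)) (Function('W')(N) = Mul(7, Add(54, N)) = Add(378, Mul(7, N)))
Add(Function('f')(66), Mul(-1, Function('W')(-61))) = Add(Add(19, 66), Mul(-1, Add(378, Mul(7, -61)))) = Add(85, Mul(-1, Add(378, -427))) = Add(85, Mul(-1, -49)) = Add(85, 49) = 134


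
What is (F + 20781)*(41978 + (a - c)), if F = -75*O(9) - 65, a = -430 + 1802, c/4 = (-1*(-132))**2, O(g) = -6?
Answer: -557639436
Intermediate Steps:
c = 69696 (c = 4*(-1*(-132))**2 = 4*132**2 = 4*17424 = 69696)
a = 1372
F = 385 (F = -75*(-6) - 65 = 450 - 65 = 385)
(F + 20781)*(41978 + (a - c)) = (385 + 20781)*(41978 + (1372 - 1*69696)) = 21166*(41978 + (1372 - 69696)) = 21166*(41978 - 68324) = 21166*(-26346) = -557639436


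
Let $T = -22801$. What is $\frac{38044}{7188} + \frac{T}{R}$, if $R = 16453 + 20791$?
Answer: $\frac{313254287}{66927468} \approx 4.6805$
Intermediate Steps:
$R = 37244$
$\frac{38044}{7188} + \frac{T}{R} = \frac{38044}{7188} - \frac{22801}{37244} = 38044 \cdot \frac{1}{7188} - \frac{22801}{37244} = \frac{9511}{1797} - \frac{22801}{37244} = \frac{313254287}{66927468}$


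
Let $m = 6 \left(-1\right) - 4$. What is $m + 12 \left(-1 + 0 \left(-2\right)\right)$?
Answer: $-22$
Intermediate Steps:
$m = -10$ ($m = -6 - 4 = -10$)
$m + 12 \left(-1 + 0 \left(-2\right)\right) = -10 + 12 \left(-1 + 0 \left(-2\right)\right) = -10 + 12 \left(-1 + 0\right) = -10 + 12 \left(-1\right) = -10 - 12 = -22$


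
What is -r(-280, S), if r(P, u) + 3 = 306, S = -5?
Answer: -303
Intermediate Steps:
r(P, u) = 303 (r(P, u) = -3 + 306 = 303)
-r(-280, S) = -1*303 = -303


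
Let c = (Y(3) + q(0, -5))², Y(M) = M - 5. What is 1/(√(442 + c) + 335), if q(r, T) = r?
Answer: 335/111779 - √446/111779 ≈ 0.0028081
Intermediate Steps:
Y(M) = -5 + M
c = 4 (c = ((-5 + 3) + 0)² = (-2 + 0)² = (-2)² = 4)
1/(√(442 + c) + 335) = 1/(√(442 + 4) + 335) = 1/(√446 + 335) = 1/(335 + √446)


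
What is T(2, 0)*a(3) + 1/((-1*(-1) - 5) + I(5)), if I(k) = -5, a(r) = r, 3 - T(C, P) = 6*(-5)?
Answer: 890/9 ≈ 98.889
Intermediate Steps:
T(C, P) = 33 (T(C, P) = 3 - 6*(-5) = 3 - 1*(-30) = 3 + 30 = 33)
T(2, 0)*a(3) + 1/((-1*(-1) - 5) + I(5)) = 33*3 + 1/((-1*(-1) - 5) - 5) = 99 + 1/((1 - 5) - 5) = 99 + 1/(-4 - 5) = 99 + 1/(-9) = 99 - ⅑ = 890/9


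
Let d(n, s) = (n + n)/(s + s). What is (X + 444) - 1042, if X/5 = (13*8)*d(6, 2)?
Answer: 962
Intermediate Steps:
d(n, s) = n/s (d(n, s) = (2*n)/((2*s)) = (2*n)*(1/(2*s)) = n/s)
X = 1560 (X = 5*((13*8)*(6/2)) = 5*(104*(6*(½))) = 5*(104*3) = 5*312 = 1560)
(X + 444) - 1042 = (1560 + 444) - 1042 = 2004 - 1042 = 962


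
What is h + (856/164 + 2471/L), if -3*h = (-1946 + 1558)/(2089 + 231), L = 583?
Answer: 395685611/41591220 ≈ 9.5137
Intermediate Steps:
h = 97/1740 (h = -(-1946 + 1558)/(3*(2089 + 231)) = -(-388)/(3*2320) = -1/3*(-97/580) = 97/1740 ≈ 0.055747)
h + (856/164 + 2471/L) = 97/1740 + (856/164 + 2471/583) = 97/1740 + (856*(1/164) + 2471*(1/583)) = 97/1740 + (214/41 + 2471/583) = 97/1740 + 226073/23903 = 395685611/41591220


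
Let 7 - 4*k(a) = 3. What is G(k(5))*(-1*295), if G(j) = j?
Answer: -295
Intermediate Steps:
k(a) = 1 (k(a) = 7/4 - 1/4*3 = 7/4 - 3/4 = 1)
G(k(5))*(-1*295) = 1*(-1*295) = 1*(-295) = -295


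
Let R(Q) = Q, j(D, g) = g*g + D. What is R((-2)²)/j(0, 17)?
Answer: 4/289 ≈ 0.013841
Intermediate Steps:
j(D, g) = D + g² (j(D, g) = g² + D = D + g²)
R((-2)²)/j(0, 17) = (-2)²/(0 + 17²) = 4/(0 + 289) = 4/289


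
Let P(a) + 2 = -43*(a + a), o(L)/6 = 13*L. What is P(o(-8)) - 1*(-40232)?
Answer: 93894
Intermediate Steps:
o(L) = 78*L (o(L) = 6*(13*L) = 78*L)
P(a) = -2 - 86*a (P(a) = -2 - 43*(a + a) = -2 - 86*a)
P(o(-8)) - 1*(-40232) = (-2 - 6708*(-8)) - 1*(-40232) = (-2 - 86*(-624)) + 40232 = (-2 + 53664) + 40232 = 53662 + 40232 = 93894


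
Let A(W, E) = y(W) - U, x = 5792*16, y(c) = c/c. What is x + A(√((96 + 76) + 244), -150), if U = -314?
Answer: 92987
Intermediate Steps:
y(c) = 1
x = 92672
A(W, E) = 315 (A(W, E) = 1 - 1*(-314) = 1 + 314 = 315)
x + A(√((96 + 76) + 244), -150) = 92672 + 315 = 92987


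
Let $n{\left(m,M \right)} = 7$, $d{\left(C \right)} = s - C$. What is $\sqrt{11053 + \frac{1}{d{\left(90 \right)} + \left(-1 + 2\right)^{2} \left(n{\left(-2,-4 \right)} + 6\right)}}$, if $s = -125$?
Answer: $\frac{\sqrt{451006410}}{202} \approx 105.13$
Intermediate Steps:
$d{\left(C \right)} = -125 - C$
$\sqrt{11053 + \frac{1}{d{\left(90 \right)} + \left(-1 + 2\right)^{2} \left(n{\left(-2,-4 \right)} + 6\right)}} = \sqrt{11053 + \frac{1}{\left(-125 - 90\right) + \left(-1 + 2\right)^{2} \left(7 + 6\right)}} = \sqrt{11053 + \frac{1}{\left(-125 - 90\right) + 1^{2} \cdot 13}} = \sqrt{11053 + \frac{1}{-215 + 1 \cdot 13}} = \sqrt{11053 + \frac{1}{-215 + 13}} = \sqrt{11053 + \frac{1}{-202}} = \sqrt{11053 - \frac{1}{202}} = \sqrt{\frac{2232705}{202}} = \frac{\sqrt{451006410}}{202}$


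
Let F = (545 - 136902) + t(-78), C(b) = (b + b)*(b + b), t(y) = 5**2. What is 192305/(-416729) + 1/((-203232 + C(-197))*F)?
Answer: -1258326742762231/2726820651351888 ≈ -0.46146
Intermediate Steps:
t(y) = 25
C(b) = 4*b**2 (C(b) = (2*b)*(2*b) = 4*b**2)
F = -136332 (F = (545 - 136902) + 25 = -136357 + 25 = -136332)
192305/(-416729) + 1/((-203232 + C(-197))*F) = 192305/(-416729) + 1/(-203232 + 4*(-197)**2*(-136332)) = 192305*(-1/416729) - 1/136332/(-203232 + 4*38809) = -192305/416729 - 1/136332/(-203232 + 155236) = -192305/416729 - 1/136332/(-47996) = -192305/416729 - 1/47996*(-1/136332) = -192305/416729 + 1/6543390672 = -1258326742762231/2726820651351888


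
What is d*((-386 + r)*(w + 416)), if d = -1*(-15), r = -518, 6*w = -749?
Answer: -3948220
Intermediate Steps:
w = -749/6 (w = (⅙)*(-749) = -749/6 ≈ -124.83)
d = 15
d*((-386 + r)*(w + 416)) = 15*((-386 - 518)*(-749/6 + 416)) = 15*(-904*1747/6) = 15*(-789644/3) = -3948220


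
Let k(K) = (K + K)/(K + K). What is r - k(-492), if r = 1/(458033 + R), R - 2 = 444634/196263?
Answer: -89895571576/89895767839 ≈ -1.0000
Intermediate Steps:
R = 837160/196263 (R = 2 + 444634/196263 = 837160/196263 ≈ 4.2655)
k(K) = 1 (k(K) = (2*K)/((2*K)) = (2*K)*(1/(2*K)) = 1)
r = 196263/89895767839 (r = 1/(458033 + 837160/196263) = 1/(89895767839/196263) = 196263/89895767839 ≈ 2.1832e-6)
r - k(-492) = 196263/89895767839 - 1*1 = 196263/89895767839 - 1 = -89895571576/89895767839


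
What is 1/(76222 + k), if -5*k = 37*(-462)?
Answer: 5/398204 ≈ 1.2556e-5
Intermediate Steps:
k = 17094/5 (k = -37*(-462)/5 = -⅕*(-17094) = 17094/5 ≈ 3418.8)
1/(76222 + k) = 1/(76222 + 17094/5) = 1/(398204/5) = 5/398204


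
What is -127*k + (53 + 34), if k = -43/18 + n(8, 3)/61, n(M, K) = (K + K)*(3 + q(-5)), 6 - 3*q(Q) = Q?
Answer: 337207/1098 ≈ 307.11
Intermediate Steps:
q(Q) = 2 - Q/3
n(M, K) = 40*K/3 (n(M, K) = (K + K)*(3 + (2 - ⅓*(-5))) = (2*K)*(3 + (2 + 5/3)) = (2*K)*(3 + 11/3) = (2*K)*(20/3) = 40*K/3)
k = -1903/1098 (k = -43/18 + ((40/3)*3)/61 = -43*1/18 + 40*(1/61) = -43/18 + 40/61 = -1903/1098 ≈ -1.7332)
-127*k + (53 + 34) = -127*(-1903/1098) + (53 + 34) = 241681/1098 + 87 = 337207/1098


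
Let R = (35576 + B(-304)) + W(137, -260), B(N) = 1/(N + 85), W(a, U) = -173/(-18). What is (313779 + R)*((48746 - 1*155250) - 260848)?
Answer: -84319240021868/657 ≈ -1.2834e+11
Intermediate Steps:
W(a, U) = 173/18 (W(a, U) = -173*(-1/18) = 173/18)
B(N) = 1/(85 + N)
R = 46759487/1314 (R = (35576 + 1/(85 - 304)) + 173/18 = (35576 + 1/(-219)) + 173/18 = (35576 - 1/219) + 173/18 = 7791143/219 + 173/18 = 46759487/1314 ≈ 35586.)
(313779 + R)*((48746 - 1*155250) - 260848) = (313779 + 46759487/1314)*((48746 - 1*155250) - 260848) = 459065093*((48746 - 155250) - 260848)/1314 = 459065093*(-106504 - 260848)/1314 = (459065093/1314)*(-367352) = -84319240021868/657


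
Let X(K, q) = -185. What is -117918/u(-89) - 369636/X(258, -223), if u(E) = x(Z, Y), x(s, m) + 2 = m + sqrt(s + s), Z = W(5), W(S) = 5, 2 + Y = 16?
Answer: -106123368/12395 + 58959*sqrt(10)/67 ≈ -5779.0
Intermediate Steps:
Y = 14 (Y = -2 + 16 = 14)
Z = 5
x(s, m) = -2 + m + sqrt(2)*sqrt(s) (x(s, m) = -2 + (m + sqrt(s + s)) = -2 + (m + sqrt(2*s)) = -2 + (m + sqrt(2)*sqrt(s)) = -2 + m + sqrt(2)*sqrt(s))
u(E) = 12 + sqrt(10) (u(E) = -2 + 14 + sqrt(2)*sqrt(5) = -2 + 14 + sqrt(10) = 12 + sqrt(10))
-117918/u(-89) - 369636/X(258, -223) = -117918/(12 + sqrt(10)) - 369636/(-185) = -117918/(12 + sqrt(10)) - 369636*(-1/185) = -117918/(12 + sqrt(10)) + 369636/185 = 369636/185 - 117918/(12 + sqrt(10))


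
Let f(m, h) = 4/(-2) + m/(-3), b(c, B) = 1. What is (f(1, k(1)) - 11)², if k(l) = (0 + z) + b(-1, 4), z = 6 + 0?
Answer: 1600/9 ≈ 177.78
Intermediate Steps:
z = 6
k(l) = 7 (k(l) = (0 + 6) + 1 = 6 + 1 = 7)
f(m, h) = -2 - m/3 (f(m, h) = 4*(-½) + m*(-⅓) = -2 - m/3)
(f(1, k(1)) - 11)² = ((-2 - ⅓*1) - 11)² = ((-2 - ⅓) - 11)² = (-7/3 - 11)² = (-40/3)² = 1600/9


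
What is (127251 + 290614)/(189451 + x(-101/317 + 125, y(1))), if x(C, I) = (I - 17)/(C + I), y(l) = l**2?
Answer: 16648159465/7547912219 ≈ 2.2057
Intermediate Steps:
x(C, I) = (-17 + I)/(C + I)
(127251 + 290614)/(189451 + x(-101/317 + 125, y(1))) = (127251 + 290614)/(189451 + (-17 + 1**2)/((-101/317 + 125) + 1**2)) = 417865/(189451 + (-17 + 1)/((-101*1/317 + 125) + 1)) = 417865/(189451 - 16/((-101/317 + 125) + 1)) = 417865/(189451 - 16/(39524/317 + 1)) = 417865/(189451 - 16/(39841/317)) = 417865/(189451 + (317/39841)*(-16)) = 417865/(189451 - 5072/39841) = 417865/(7547912219/39841) = 417865*(39841/7547912219) = 16648159465/7547912219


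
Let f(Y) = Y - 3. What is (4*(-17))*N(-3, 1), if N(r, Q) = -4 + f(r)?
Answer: 680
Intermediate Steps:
f(Y) = -3 + Y
N(r, Q) = -7 + r (N(r, Q) = -4 + (-3 + r) = -7 + r)
(4*(-17))*N(-3, 1) = (4*(-17))*(-7 - 3) = -68*(-10) = 680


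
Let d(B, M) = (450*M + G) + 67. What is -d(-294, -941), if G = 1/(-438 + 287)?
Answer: 63930834/151 ≈ 4.2338e+5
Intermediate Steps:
G = -1/151 (G = 1/(-151) = -1/151 ≈ -0.0066225)
d(B, M) = 10116/151 + 450*M (d(B, M) = (450*M - 1/151) + 67 = (-1/151 + 450*M) + 67 = 10116/151 + 450*M)
-d(-294, -941) = -(10116/151 + 450*(-941)) = -(10116/151 - 423450) = -1*(-63930834/151) = 63930834/151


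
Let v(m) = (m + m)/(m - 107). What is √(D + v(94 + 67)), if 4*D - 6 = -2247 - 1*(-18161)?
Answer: √322863/9 ≈ 63.134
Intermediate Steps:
v(m) = 2*m/(-107 + m) (v(m) = (2*m)/(-107 + m) = 2*m/(-107 + m))
D = 3980 (D = 3/2 + (-2247 - 1*(-18161))/4 = 3/2 + (-2247 + 18161)/4 = 3/2 + (¼)*15914 = 3/2 + 7957/2 = 3980)
√(D + v(94 + 67)) = √(3980 + 2*(94 + 67)/(-107 + (94 + 67))) = √(3980 + 2*161/(-107 + 161)) = √(3980 + 2*161/54) = √(3980 + 2*161*(1/54)) = √(3980 + 161/27) = √(107621/27) = √322863/9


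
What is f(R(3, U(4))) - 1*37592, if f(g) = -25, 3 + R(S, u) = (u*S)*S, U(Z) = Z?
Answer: -37617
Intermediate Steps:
R(S, u) = -3 + u*S² (R(S, u) = -3 + (u*S)*S = -3 + (S*u)*S = -3 + u*S²)
f(R(3, U(4))) - 1*37592 = -25 - 1*37592 = -25 - 37592 = -37617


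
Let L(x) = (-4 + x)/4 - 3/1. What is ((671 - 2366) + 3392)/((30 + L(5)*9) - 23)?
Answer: -6788/71 ≈ -95.606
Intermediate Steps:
L(x) = -4 + x/4 (L(x) = (-4 + x)*(¼) - 3*1 = (-1 + x/4) - 3 = -4 + x/4)
((671 - 2366) + 3392)/((30 + L(5)*9) - 23) = ((671 - 2366) + 3392)/((30 + (-4 + (¼)*5)*9) - 23) = (-1695 + 3392)/((30 + (-4 + 5/4)*9) - 23) = 1697/((30 - 11/4*9) - 23) = 1697/((30 - 99/4) - 23) = 1697/(21/4 - 23) = 1697/(-71/4) = 1697*(-4/71) = -6788/71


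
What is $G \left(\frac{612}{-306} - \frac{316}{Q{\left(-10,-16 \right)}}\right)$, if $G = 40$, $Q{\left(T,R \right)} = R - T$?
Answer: $\frac{6080}{3} \approx 2026.7$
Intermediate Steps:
$G \left(\frac{612}{-306} - \frac{316}{Q{\left(-10,-16 \right)}}\right) = 40 \left(\frac{612}{-306} - \frac{316}{-16 - -10}\right) = 40 \left(612 \left(- \frac{1}{306}\right) - \frac{316}{-16 + 10}\right) = 40 \left(-2 - \frac{316}{-6}\right) = 40 \left(-2 - - \frac{158}{3}\right) = 40 \left(-2 + \frac{158}{3}\right) = 40 \cdot \frac{152}{3} = \frac{6080}{3}$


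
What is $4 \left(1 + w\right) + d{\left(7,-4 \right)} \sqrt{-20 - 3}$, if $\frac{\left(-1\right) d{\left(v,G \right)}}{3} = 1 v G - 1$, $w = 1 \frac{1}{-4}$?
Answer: $3 + 87 i \sqrt{23} \approx 3.0 + 417.24 i$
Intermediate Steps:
$w = - \frac{1}{4}$ ($w = 1 \left(- \frac{1}{4}\right) = - \frac{1}{4} \approx -0.25$)
$d{\left(v,G \right)} = 3 - 3 G v$ ($d{\left(v,G \right)} = - 3 \left(1 v G - 1\right) = - 3 \left(v G - 1\right) = - 3 \left(G v - 1\right) = - 3 \left(-1 + G v\right) = 3 - 3 G v$)
$4 \left(1 + w\right) + d{\left(7,-4 \right)} \sqrt{-20 - 3} = 4 \left(1 - \frac{1}{4}\right) + \left(3 - \left(-12\right) 7\right) \sqrt{-20 - 3} = 4 \cdot \frac{3}{4} + \left(3 + 84\right) \sqrt{-23} = 3 + 87 i \sqrt{23}$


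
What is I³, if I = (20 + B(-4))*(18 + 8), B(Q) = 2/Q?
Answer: 130323843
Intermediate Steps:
I = 507 (I = (20 + 2/(-4))*(18 + 8) = (20 + 2*(-¼))*26 = (20 - ½)*26 = (39/2)*26 = 507)
I³ = 507³ = 130323843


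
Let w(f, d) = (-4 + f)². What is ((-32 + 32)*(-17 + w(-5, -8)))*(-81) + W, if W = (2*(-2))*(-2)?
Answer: 8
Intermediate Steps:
W = 8 (W = -4*(-2) = 8)
((-32 + 32)*(-17 + w(-5, -8)))*(-81) + W = ((-32 + 32)*(-17 + (-4 - 5)²))*(-81) + 8 = (0*(-17 + (-9)²))*(-81) + 8 = (0*(-17 + 81))*(-81) + 8 = (0*64)*(-81) + 8 = 0*(-81) + 8 = 0 + 8 = 8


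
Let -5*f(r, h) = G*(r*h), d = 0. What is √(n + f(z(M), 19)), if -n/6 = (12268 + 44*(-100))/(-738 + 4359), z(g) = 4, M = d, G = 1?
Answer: 2*I*√257109105/6035 ≈ 5.3139*I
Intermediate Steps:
M = 0
f(r, h) = -h*r/5 (f(r, h) = -r*h/5 = -h*r/5)
n = -15736/1207 (n = -6*(12268 + 44*(-100))/(-738 + 4359) = -6*(12268 - 4400)/3621 = -47208/3621 = -6*7868/3621 = -15736/1207 ≈ -13.037)
√(n + f(z(M), 19)) = √(-15736/1207 - ⅕*19*4) = √(-15736/1207 - 76/5) = √(-170412/6035) = 2*I*√257109105/6035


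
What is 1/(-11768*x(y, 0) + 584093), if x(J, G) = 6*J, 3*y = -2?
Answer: 1/631165 ≈ 1.5844e-6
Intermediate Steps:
y = -⅔ (y = (⅓)*(-2) = -⅔ ≈ -0.66667)
1/(-11768*x(y, 0) + 584093) = 1/(-70608*(-2)/3 + 584093) = 1/(-11768*(-4) + 584093) = 1/(47072 + 584093) = 1/631165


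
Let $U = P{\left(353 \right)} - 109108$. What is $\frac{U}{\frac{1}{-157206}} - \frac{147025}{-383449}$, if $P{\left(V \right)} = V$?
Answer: $\frac{6555803982536995}{383449} \approx 1.7097 \cdot 10^{10}$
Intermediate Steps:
$U = -108755$ ($U = 353 - 109108 = -108755$)
$\frac{U}{\frac{1}{-157206}} - \frac{147025}{-383449} = - \frac{108755}{\frac{1}{-157206}} - \frac{147025}{-383449} = - \frac{108755}{- \frac{1}{157206}} - - \frac{147025}{383449} = \left(-108755\right) \left(-157206\right) + \frac{147025}{383449} = 17096938530 + \frac{147025}{383449} = \frac{6555803982536995}{383449}$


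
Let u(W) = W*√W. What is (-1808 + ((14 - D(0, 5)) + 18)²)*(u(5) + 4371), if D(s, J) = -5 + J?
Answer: -3426864 - 3920*√5 ≈ -3.4356e+6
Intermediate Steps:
u(W) = W^(3/2)
(-1808 + ((14 - D(0, 5)) + 18)²)*(u(5) + 4371) = (-1808 + ((14 - (-5 + 5)) + 18)²)*(5^(3/2) + 4371) = (-1808 + ((14 - 1*0) + 18)²)*(5*√5 + 4371) = (-1808 + ((14 + 0) + 18)²)*(4371 + 5*√5) = (-1808 + (14 + 18)²)*(4371 + 5*√5) = (-1808 + 32²)*(4371 + 5*√5) = (-1808 + 1024)*(4371 + 5*√5) = -784*(4371 + 5*√5) = -3426864 - 3920*√5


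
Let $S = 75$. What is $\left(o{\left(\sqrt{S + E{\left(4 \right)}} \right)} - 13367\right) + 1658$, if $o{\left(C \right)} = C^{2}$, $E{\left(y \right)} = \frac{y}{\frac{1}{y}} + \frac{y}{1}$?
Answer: $-11614$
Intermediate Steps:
$E{\left(y \right)} = y + y^{2}$ ($E{\left(y \right)} = y y + y 1 = y^{2} + y = y + y^{2}$)
$\left(o{\left(\sqrt{S + E{\left(4 \right)}} \right)} - 13367\right) + 1658 = \left(\left(\sqrt{75 + 4 \left(1 + 4\right)}\right)^{2} - 13367\right) + 1658 = \left(\left(\sqrt{75 + 4 \cdot 5}\right)^{2} - 13367\right) + 1658 = \left(\left(\sqrt{75 + 20}\right)^{2} - 13367\right) + 1658 = \left(\left(\sqrt{95}\right)^{2} - 13367\right) + 1658 = \left(95 - 13367\right) + 1658 = -13272 + 1658 = -11614$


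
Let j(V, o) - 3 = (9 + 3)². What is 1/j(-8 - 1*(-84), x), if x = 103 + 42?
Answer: 1/147 ≈ 0.0068027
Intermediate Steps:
x = 145
j(V, o) = 147 (j(V, o) = 3 + (9 + 3)² = 3 + 12² = 3 + 144 = 147)
1/j(-8 - 1*(-84), x) = 1/147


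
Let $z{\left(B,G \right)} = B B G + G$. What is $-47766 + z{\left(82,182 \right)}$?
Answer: $1176184$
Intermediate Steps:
$z{\left(B,G \right)} = G + G B^{2}$ ($z{\left(B,G \right)} = B^{2} G + G = G B^{2} + G = G + G B^{2}$)
$-47766 + z{\left(82,182 \right)} = -47766 + 182 \left(1 + 82^{2}\right) = -47766 + 182 \left(1 + 6724\right) = -47766 + 182 \cdot 6725 = -47766 + 1223950 = 1176184$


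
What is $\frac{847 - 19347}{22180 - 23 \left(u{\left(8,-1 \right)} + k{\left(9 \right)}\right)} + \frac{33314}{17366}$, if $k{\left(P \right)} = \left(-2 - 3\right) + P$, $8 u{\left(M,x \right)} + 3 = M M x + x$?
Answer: $\frac{421081519}{386975261} \approx 1.0881$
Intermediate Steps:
$u{\left(M,x \right)} = - \frac{3}{8} + \frac{x}{8} + \frac{x M^{2}}{8}$ ($u{\left(M,x \right)} = - \frac{3}{8} + \frac{M M x + x}{8} = - \frac{3}{8} + \frac{M^{2} x + x}{8} = - \frac{3}{8} + \frac{x M^{2} + x}{8} = - \frac{3}{8} + \frac{x + x M^{2}}{8} = - \frac{3}{8} + \left(\frac{x}{8} + \frac{x M^{2}}{8}\right) = - \frac{3}{8} + \frac{x}{8} + \frac{x M^{2}}{8}$)
$k{\left(P \right)} = -5 + P$
$\frac{847 - 19347}{22180 - 23 \left(u{\left(8,-1 \right)} + k{\left(9 \right)}\right)} + \frac{33314}{17366} = \frac{847 - 19347}{22180 - 23 \left(\left(- \frac{3}{8} + \frac{1}{8} \left(-1\right) + \frac{1}{8} \left(-1\right) 8^{2}\right) + \left(-5 + 9\right)\right)} + \frac{33314}{17366} = - \frac{18500}{22180 - 23 \left(\left(- \frac{3}{8} - \frac{1}{8} + \frac{1}{8} \left(-1\right) 64\right) + 4\right)} + 33314 \cdot \frac{1}{17366} = - \frac{18500}{22180 - 23 \left(\left(- \frac{3}{8} - \frac{1}{8} - 8\right) + 4\right)} + \frac{16657}{8683} = - \frac{18500}{22180 - 23 \left(- \frac{17}{2} + 4\right)} + \frac{16657}{8683} = - \frac{18500}{22180 - - \frac{207}{2}} + \frac{16657}{8683} = - \frac{18500}{22180 + \frac{207}{2}} + \frac{16657}{8683} = - \frac{18500}{\frac{44567}{2}} + \frac{16657}{8683} = \left(-18500\right) \frac{2}{44567} + \frac{16657}{8683} = - \frac{37000}{44567} + \frac{16657}{8683} = \frac{421081519}{386975261}$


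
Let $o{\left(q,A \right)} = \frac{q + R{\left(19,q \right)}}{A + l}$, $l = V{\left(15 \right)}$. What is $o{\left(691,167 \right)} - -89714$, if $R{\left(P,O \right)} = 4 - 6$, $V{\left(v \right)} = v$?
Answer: $\frac{1256049}{14} \approx 89718.0$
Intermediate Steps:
$l = 15$
$R{\left(P,O \right)} = -2$ ($R{\left(P,O \right)} = 4 - 6 = -2$)
$o{\left(q,A \right)} = \frac{-2 + q}{15 + A}$ ($o{\left(q,A \right)} = \frac{q - 2}{A + 15} = \frac{-2 + q}{15 + A}$)
$o{\left(691,167 \right)} - -89714 = \frac{-2 + 691}{15 + 167} - -89714 = \frac{1}{182} \cdot 689 + 89714 = \frac{53}{14} + 89714 = \frac{1256049}{14}$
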